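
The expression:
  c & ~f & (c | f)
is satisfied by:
  {c: True, f: False}


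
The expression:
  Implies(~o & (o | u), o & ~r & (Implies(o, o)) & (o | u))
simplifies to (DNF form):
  o | ~u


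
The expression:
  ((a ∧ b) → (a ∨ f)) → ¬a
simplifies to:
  ¬a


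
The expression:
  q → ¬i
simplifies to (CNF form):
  ¬i ∨ ¬q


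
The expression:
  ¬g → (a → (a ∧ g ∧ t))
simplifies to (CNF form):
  g ∨ ¬a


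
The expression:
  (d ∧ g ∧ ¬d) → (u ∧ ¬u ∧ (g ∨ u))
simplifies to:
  True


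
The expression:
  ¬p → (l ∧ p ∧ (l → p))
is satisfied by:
  {p: True}


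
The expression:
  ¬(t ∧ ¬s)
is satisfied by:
  {s: True, t: False}
  {t: False, s: False}
  {t: True, s: True}


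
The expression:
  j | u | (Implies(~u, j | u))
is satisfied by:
  {u: True, j: True}
  {u: True, j: False}
  {j: True, u: False}


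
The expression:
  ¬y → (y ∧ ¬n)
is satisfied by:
  {y: True}


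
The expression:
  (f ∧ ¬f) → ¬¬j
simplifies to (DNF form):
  True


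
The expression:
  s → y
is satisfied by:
  {y: True, s: False}
  {s: False, y: False}
  {s: True, y: True}


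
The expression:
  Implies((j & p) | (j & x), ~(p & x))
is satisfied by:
  {p: False, x: False, j: False}
  {j: True, p: False, x: False}
  {x: True, p: False, j: False}
  {j: True, x: True, p: False}
  {p: True, j: False, x: False}
  {j: True, p: True, x: False}
  {x: True, p: True, j: False}


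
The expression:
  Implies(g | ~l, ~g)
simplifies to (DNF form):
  ~g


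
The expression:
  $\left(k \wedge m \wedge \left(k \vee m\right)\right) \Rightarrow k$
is always true.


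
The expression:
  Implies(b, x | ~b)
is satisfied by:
  {x: True, b: False}
  {b: False, x: False}
  {b: True, x: True}


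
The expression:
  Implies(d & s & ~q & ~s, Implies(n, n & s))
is always true.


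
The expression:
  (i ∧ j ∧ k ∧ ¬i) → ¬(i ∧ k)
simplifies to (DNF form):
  True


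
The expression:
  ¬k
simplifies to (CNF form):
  ¬k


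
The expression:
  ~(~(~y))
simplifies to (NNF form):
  ~y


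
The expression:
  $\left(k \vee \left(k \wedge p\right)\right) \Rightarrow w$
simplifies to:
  $w \vee \neg k$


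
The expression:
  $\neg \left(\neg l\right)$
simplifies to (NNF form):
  $l$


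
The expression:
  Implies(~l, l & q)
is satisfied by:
  {l: True}


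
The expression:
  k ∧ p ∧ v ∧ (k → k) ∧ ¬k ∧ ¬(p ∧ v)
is never true.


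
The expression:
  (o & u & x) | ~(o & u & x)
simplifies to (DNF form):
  True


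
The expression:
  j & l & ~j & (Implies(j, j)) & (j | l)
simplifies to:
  False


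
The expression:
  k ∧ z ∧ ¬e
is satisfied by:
  {z: True, k: True, e: False}


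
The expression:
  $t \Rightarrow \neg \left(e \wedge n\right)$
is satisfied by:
  {e: False, t: False, n: False}
  {n: True, e: False, t: False}
  {t: True, e: False, n: False}
  {n: True, t: True, e: False}
  {e: True, n: False, t: False}
  {n: True, e: True, t: False}
  {t: True, e: True, n: False}


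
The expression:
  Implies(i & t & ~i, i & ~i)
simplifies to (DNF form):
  True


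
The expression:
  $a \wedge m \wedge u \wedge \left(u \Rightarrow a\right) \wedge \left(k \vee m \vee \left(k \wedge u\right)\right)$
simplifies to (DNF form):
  $a \wedge m \wedge u$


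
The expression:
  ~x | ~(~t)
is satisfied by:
  {t: True, x: False}
  {x: False, t: False}
  {x: True, t: True}


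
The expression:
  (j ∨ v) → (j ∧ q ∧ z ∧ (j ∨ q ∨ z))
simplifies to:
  (j ∨ ¬v) ∧ (q ∨ ¬j) ∧ (z ∨ ¬j)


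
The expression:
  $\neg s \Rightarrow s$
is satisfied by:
  {s: True}


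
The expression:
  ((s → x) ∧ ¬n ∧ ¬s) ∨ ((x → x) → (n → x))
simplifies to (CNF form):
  x ∨ ¬n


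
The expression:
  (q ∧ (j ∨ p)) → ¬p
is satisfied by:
  {p: False, q: False}
  {q: True, p: False}
  {p: True, q: False}


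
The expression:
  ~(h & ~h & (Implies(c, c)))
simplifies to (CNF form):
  True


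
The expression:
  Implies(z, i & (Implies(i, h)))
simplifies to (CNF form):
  (h | ~z) & (i | ~z)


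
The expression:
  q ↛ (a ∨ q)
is never true.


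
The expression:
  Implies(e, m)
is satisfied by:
  {m: True, e: False}
  {e: False, m: False}
  {e: True, m: True}


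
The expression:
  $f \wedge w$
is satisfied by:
  {w: True, f: True}


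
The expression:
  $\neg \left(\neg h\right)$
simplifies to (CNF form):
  $h$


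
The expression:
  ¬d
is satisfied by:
  {d: False}


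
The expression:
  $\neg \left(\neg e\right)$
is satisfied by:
  {e: True}


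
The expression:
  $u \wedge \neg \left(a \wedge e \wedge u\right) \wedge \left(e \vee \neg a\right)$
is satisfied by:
  {u: True, a: False}


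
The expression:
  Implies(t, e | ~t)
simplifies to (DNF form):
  e | ~t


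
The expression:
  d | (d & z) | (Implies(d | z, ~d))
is always true.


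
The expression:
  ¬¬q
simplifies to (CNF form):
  q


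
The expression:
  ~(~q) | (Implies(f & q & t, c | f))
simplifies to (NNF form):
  True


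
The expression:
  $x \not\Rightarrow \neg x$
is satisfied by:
  {x: True}


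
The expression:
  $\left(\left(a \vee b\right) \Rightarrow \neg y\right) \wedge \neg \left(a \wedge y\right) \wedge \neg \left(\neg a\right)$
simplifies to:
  $a \wedge \neg y$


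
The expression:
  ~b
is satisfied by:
  {b: False}


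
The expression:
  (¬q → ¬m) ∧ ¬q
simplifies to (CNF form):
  ¬m ∧ ¬q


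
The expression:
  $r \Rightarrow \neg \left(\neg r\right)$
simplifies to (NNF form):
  $\text{True}$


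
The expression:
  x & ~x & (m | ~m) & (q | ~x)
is never true.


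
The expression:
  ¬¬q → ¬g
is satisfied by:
  {g: False, q: False}
  {q: True, g: False}
  {g: True, q: False}


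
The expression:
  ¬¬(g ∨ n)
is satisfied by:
  {n: True, g: True}
  {n: True, g: False}
  {g: True, n: False}


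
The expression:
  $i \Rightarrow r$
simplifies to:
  $r \vee \neg i$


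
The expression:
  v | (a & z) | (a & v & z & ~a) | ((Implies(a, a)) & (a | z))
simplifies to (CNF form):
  a | v | z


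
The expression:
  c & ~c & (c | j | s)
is never true.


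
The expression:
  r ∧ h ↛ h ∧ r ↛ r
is never true.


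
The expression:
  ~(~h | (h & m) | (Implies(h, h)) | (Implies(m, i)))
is never true.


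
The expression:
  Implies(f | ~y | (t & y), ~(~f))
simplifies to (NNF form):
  f | (y & ~t)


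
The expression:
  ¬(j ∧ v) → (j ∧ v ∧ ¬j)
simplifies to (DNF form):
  j ∧ v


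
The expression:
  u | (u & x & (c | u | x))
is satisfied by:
  {u: True}


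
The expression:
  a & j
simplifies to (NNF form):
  a & j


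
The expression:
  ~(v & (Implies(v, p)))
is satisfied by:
  {p: False, v: False}
  {v: True, p: False}
  {p: True, v: False}


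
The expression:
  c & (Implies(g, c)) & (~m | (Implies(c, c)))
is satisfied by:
  {c: True}


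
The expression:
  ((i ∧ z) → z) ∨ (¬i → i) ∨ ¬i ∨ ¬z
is always true.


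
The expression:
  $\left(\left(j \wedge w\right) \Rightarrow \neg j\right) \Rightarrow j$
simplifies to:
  $j$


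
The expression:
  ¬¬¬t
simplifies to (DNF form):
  ¬t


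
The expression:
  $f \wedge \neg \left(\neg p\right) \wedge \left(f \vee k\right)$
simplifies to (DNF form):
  $f \wedge p$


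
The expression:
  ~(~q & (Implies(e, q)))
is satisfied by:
  {q: True, e: True}
  {q: True, e: False}
  {e: True, q: False}


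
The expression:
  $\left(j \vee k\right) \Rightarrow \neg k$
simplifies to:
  $\neg k$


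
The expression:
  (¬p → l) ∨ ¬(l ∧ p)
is always true.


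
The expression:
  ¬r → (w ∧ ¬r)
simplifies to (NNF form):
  r ∨ w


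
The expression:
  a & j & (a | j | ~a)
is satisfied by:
  {a: True, j: True}


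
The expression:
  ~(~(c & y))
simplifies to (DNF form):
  c & y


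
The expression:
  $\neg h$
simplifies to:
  $\neg h$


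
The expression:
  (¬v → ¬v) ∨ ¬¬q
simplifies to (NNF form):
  True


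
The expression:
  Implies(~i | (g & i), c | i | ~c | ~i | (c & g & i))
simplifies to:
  True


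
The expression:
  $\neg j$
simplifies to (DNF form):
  $\neg j$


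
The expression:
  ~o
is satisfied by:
  {o: False}


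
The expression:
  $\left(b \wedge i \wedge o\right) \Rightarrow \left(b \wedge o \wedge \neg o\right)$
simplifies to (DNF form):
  $\neg b \vee \neg i \vee \neg o$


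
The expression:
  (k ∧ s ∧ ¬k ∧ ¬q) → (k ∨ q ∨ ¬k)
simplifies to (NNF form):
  True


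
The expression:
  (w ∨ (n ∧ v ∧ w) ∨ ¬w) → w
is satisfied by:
  {w: True}


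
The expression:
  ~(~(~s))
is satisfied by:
  {s: False}


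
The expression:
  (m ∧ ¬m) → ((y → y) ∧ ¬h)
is always true.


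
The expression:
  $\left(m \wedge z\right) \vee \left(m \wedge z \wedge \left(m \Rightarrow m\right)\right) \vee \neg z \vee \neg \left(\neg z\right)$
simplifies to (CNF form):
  $\text{True}$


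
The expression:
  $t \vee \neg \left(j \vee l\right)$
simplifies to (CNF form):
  $\left(t \vee \neg j\right) \wedge \left(t \vee \neg l\right)$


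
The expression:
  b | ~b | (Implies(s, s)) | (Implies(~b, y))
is always true.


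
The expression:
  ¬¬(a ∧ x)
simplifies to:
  a ∧ x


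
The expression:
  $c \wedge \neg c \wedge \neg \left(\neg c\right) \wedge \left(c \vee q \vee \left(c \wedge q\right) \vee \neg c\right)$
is never true.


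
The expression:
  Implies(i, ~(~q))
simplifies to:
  q | ~i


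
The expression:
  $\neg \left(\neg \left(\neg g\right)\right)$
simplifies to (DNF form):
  $\neg g$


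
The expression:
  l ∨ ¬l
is always true.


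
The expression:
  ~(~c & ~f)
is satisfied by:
  {c: True, f: True}
  {c: True, f: False}
  {f: True, c: False}


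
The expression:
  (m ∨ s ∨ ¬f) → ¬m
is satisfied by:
  {m: False}


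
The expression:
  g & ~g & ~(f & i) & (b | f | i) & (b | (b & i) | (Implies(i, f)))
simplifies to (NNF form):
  False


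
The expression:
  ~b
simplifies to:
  ~b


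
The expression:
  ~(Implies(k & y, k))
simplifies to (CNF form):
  False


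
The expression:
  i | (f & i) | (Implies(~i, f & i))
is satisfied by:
  {i: True}


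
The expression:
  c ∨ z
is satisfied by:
  {z: True, c: True}
  {z: True, c: False}
  {c: True, z: False}


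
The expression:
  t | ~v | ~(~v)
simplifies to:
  True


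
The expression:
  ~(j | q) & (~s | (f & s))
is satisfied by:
  {f: True, q: False, s: False, j: False}
  {f: False, q: False, s: False, j: False}
  {f: True, s: True, q: False, j: False}


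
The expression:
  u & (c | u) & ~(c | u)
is never true.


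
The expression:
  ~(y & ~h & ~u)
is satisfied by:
  {u: True, h: True, y: False}
  {u: True, h: False, y: False}
  {h: True, u: False, y: False}
  {u: False, h: False, y: False}
  {y: True, u: True, h: True}
  {y: True, u: True, h: False}
  {y: True, h: True, u: False}


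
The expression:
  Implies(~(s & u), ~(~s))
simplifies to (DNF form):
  s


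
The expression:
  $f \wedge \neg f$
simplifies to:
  $\text{False}$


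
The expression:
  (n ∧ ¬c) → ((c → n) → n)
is always true.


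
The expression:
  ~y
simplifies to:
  ~y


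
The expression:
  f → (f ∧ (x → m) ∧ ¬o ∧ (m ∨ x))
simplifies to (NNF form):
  (m ∧ ¬o) ∨ ¬f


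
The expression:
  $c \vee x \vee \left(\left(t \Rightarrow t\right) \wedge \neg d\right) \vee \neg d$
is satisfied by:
  {x: True, c: True, d: False}
  {x: True, c: False, d: False}
  {c: True, x: False, d: False}
  {x: False, c: False, d: False}
  {x: True, d: True, c: True}
  {x: True, d: True, c: False}
  {d: True, c: True, x: False}


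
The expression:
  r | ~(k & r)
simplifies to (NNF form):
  True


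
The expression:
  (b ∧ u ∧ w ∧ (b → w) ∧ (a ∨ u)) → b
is always true.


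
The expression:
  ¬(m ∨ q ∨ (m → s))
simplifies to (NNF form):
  False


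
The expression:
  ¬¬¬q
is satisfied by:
  {q: False}


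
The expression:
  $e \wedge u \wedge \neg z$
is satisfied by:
  {e: True, u: True, z: False}


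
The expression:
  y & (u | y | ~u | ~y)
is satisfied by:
  {y: True}


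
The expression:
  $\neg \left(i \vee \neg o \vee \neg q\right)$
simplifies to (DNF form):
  $o \wedge q \wedge \neg i$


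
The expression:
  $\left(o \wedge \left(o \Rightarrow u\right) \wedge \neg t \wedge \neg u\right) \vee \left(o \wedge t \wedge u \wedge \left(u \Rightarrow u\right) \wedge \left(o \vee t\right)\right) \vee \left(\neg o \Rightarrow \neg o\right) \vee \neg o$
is always true.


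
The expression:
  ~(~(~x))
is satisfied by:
  {x: False}


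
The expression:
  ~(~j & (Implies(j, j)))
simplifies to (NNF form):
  j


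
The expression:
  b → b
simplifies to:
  True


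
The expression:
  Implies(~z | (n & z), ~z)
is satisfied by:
  {z: False, n: False}
  {n: True, z: False}
  {z: True, n: False}


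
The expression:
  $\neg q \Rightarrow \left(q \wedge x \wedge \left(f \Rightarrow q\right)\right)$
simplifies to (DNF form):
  $q$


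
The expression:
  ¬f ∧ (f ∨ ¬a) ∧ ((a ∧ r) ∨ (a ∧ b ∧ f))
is never true.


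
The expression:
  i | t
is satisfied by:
  {i: True, t: True}
  {i: True, t: False}
  {t: True, i: False}


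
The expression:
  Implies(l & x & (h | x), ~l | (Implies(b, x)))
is always true.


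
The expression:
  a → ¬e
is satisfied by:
  {e: False, a: False}
  {a: True, e: False}
  {e: True, a: False}


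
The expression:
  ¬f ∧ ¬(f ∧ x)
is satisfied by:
  {f: False}


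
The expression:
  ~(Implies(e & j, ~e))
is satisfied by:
  {j: True, e: True}


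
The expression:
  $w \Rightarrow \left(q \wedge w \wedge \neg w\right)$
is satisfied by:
  {w: False}


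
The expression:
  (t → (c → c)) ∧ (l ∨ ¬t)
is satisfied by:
  {l: True, t: False}
  {t: False, l: False}
  {t: True, l: True}


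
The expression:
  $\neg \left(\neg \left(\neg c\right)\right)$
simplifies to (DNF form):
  $\neg c$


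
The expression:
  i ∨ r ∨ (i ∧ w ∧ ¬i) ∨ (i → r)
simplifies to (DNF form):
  True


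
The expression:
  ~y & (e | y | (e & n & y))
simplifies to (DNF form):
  e & ~y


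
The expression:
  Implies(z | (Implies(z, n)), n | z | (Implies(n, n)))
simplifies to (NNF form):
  True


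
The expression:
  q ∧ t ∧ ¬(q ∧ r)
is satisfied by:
  {t: True, q: True, r: False}


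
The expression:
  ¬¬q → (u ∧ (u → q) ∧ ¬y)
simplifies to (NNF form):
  (u ∧ ¬y) ∨ ¬q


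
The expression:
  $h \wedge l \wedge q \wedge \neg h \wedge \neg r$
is never true.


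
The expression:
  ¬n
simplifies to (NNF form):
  ¬n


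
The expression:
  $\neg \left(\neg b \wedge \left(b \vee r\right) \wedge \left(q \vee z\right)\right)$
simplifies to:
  $b \vee \left(\neg q \wedge \neg z\right) \vee \neg r$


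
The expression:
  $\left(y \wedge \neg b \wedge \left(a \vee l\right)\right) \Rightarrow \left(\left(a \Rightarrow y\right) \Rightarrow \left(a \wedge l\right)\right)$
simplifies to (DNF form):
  $b \vee \left(a \wedge l\right) \vee \left(\neg a \wedge \neg l\right) \vee \neg y$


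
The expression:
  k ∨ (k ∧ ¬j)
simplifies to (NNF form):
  k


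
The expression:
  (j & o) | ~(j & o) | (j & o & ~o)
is always true.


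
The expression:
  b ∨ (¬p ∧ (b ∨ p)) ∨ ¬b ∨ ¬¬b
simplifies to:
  True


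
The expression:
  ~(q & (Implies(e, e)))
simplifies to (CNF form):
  ~q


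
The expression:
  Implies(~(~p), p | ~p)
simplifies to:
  True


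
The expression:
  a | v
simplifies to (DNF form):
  a | v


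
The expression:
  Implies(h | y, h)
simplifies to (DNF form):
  h | ~y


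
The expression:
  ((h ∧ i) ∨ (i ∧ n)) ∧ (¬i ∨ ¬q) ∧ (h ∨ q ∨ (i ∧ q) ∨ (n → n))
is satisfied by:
  {i: True, n: True, h: True, q: False}
  {i: True, n: True, q: False, h: False}
  {i: True, h: True, q: False, n: False}


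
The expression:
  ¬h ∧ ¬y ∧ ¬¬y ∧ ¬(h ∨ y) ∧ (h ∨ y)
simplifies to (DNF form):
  False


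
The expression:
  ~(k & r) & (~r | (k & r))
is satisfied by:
  {r: False}


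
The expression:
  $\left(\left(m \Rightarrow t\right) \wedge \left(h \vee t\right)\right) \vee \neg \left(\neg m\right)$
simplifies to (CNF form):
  $h \vee m \vee t$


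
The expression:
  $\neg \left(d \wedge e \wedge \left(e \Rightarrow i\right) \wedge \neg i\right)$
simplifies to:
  $\text{True}$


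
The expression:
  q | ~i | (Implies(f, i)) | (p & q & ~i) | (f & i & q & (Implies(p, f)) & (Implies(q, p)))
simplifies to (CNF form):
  True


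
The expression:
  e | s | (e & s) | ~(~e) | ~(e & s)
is always true.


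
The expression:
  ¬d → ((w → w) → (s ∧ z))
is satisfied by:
  {d: True, z: True, s: True}
  {d: True, z: True, s: False}
  {d: True, s: True, z: False}
  {d: True, s: False, z: False}
  {z: True, s: True, d: False}


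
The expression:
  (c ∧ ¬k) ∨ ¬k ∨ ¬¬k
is always true.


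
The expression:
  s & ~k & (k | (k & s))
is never true.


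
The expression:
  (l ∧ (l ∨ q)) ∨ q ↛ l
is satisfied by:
  {q: True, l: True}
  {q: True, l: False}
  {l: True, q: False}


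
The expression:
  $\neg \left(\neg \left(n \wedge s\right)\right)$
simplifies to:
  $n \wedge s$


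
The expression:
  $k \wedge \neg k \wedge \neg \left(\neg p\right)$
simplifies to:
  $\text{False}$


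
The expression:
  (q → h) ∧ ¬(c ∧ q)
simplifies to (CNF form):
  (h ∨ ¬q) ∧ (¬c ∨ ¬q)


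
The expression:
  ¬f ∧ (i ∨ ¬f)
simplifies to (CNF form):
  ¬f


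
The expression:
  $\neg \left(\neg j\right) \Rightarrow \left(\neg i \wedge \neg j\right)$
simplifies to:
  $\neg j$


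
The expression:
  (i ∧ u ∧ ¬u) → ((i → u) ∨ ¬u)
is always true.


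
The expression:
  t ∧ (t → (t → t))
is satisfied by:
  {t: True}


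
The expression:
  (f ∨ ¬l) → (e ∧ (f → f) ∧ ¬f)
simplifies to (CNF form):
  ¬f ∧ (e ∨ l)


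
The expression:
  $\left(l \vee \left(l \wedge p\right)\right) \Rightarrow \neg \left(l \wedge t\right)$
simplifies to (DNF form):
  $\neg l \vee \neg t$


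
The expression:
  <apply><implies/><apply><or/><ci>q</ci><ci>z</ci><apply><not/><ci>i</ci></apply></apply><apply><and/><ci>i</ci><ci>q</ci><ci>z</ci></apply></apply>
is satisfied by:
  {i: True, q: False, z: False}
  {i: True, z: True, q: True}


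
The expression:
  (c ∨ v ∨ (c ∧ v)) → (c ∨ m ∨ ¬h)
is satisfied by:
  {c: True, m: True, h: False, v: False}
  {c: True, h: False, v: False, m: False}
  {m: True, h: False, v: False, c: False}
  {m: False, h: False, v: False, c: False}
  {c: True, v: True, m: True, h: False}
  {c: True, v: True, m: False, h: False}
  {v: True, m: True, c: False, h: False}
  {v: True, c: False, h: False, m: False}
  {m: True, c: True, h: True, v: False}
  {c: True, h: True, m: False, v: False}
  {m: True, h: True, c: False, v: False}
  {h: True, c: False, v: False, m: False}
  {c: True, v: True, h: True, m: True}
  {c: True, v: True, h: True, m: False}
  {v: True, h: True, m: True, c: False}


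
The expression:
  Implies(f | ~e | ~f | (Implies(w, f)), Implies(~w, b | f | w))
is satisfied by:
  {b: True, w: True, f: True}
  {b: True, w: True, f: False}
  {b: True, f: True, w: False}
  {b: True, f: False, w: False}
  {w: True, f: True, b: False}
  {w: True, f: False, b: False}
  {f: True, w: False, b: False}


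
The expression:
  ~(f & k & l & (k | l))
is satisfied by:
  {l: False, k: False, f: False}
  {f: True, l: False, k: False}
  {k: True, l: False, f: False}
  {f: True, k: True, l: False}
  {l: True, f: False, k: False}
  {f: True, l: True, k: False}
  {k: True, l: True, f: False}


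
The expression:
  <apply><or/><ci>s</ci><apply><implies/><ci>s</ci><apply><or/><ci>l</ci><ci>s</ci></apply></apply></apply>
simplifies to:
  <true/>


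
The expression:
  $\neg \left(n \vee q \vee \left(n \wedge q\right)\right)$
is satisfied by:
  {n: False, q: False}


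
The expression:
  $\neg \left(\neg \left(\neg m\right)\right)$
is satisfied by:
  {m: False}


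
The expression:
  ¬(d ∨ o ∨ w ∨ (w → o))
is never true.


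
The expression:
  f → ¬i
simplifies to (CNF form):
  ¬f ∨ ¬i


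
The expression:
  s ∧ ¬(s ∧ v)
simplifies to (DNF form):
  s ∧ ¬v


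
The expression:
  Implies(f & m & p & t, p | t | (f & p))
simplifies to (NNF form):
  True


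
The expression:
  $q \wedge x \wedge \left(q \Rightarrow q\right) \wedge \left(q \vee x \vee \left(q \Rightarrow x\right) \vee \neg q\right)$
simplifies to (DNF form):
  $q \wedge x$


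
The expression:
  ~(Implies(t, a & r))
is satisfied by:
  {t: True, a: False, r: False}
  {t: True, r: True, a: False}
  {t: True, a: True, r: False}


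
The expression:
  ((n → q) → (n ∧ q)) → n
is always true.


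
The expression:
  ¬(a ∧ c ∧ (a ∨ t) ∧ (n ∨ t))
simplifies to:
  (¬n ∧ ¬t) ∨ ¬a ∨ ¬c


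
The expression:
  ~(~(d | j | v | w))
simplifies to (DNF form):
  d | j | v | w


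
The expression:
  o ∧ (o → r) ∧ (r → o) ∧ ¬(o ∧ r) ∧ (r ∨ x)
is never true.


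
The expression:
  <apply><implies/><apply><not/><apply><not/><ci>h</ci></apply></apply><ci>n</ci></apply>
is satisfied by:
  {n: True, h: False}
  {h: False, n: False}
  {h: True, n: True}


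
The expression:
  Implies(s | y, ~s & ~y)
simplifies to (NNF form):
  ~s & ~y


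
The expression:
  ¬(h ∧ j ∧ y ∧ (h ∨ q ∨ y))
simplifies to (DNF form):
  ¬h ∨ ¬j ∨ ¬y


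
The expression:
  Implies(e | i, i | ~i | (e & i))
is always true.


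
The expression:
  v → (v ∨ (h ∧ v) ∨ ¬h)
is always true.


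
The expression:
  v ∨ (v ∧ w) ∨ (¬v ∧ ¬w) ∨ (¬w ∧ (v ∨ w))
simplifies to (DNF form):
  v ∨ ¬w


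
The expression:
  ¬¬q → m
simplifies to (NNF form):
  m ∨ ¬q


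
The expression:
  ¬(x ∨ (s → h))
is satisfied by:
  {s: True, x: False, h: False}


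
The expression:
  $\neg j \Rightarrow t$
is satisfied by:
  {t: True, j: True}
  {t: True, j: False}
  {j: True, t: False}


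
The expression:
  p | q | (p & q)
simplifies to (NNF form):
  p | q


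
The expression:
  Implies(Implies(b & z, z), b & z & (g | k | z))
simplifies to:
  b & z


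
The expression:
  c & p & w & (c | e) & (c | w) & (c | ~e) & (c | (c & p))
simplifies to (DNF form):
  c & p & w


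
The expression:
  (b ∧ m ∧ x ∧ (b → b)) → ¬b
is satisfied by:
  {m: False, x: False, b: False}
  {b: True, m: False, x: False}
  {x: True, m: False, b: False}
  {b: True, x: True, m: False}
  {m: True, b: False, x: False}
  {b: True, m: True, x: False}
  {x: True, m: True, b: False}


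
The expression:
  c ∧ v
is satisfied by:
  {c: True, v: True}


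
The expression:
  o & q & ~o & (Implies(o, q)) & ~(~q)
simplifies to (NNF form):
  False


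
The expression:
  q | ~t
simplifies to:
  q | ~t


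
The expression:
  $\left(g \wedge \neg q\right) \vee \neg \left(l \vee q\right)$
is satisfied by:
  {g: True, q: False, l: False}
  {q: False, l: False, g: False}
  {g: True, l: True, q: False}


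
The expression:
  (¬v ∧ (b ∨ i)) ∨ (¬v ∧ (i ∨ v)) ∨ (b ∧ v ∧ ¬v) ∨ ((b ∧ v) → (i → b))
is always true.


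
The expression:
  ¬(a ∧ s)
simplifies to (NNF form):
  ¬a ∨ ¬s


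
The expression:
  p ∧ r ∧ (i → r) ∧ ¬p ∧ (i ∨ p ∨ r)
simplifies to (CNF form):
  False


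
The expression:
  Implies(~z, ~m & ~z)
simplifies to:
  z | ~m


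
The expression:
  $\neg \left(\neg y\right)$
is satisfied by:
  {y: True}


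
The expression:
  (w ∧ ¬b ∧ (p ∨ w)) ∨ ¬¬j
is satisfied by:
  {j: True, w: True, b: False}
  {j: True, w: False, b: False}
  {b: True, j: True, w: True}
  {b: True, j: True, w: False}
  {w: True, b: False, j: False}


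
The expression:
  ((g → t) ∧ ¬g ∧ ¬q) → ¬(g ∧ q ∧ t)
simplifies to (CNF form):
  True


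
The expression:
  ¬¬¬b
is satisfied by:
  {b: False}


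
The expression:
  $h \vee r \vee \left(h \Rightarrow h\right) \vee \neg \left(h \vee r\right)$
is always true.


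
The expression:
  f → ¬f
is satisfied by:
  {f: False}


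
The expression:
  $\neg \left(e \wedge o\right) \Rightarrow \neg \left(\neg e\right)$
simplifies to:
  $e$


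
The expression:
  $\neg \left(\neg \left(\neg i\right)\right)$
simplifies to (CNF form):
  $\neg i$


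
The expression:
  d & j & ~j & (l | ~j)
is never true.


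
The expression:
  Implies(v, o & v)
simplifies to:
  o | ~v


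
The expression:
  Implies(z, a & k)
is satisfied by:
  {k: True, a: True, z: False}
  {k: True, a: False, z: False}
  {a: True, k: False, z: False}
  {k: False, a: False, z: False}
  {k: True, z: True, a: True}


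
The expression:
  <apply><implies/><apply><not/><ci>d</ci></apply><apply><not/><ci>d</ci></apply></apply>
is always true.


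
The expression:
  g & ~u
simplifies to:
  g & ~u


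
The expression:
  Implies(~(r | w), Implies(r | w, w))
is always true.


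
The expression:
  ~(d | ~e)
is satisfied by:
  {e: True, d: False}


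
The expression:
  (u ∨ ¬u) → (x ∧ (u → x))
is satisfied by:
  {x: True}


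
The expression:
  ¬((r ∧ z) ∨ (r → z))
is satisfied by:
  {r: True, z: False}


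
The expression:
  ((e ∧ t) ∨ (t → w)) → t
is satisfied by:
  {t: True}


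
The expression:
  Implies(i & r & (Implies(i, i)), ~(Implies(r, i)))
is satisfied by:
  {i: False, r: False}
  {r: True, i: False}
  {i: True, r: False}


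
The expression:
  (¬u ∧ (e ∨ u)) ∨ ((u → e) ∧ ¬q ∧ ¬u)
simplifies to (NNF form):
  ¬u ∧ (e ∨ ¬q)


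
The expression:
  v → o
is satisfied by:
  {o: True, v: False}
  {v: False, o: False}
  {v: True, o: True}


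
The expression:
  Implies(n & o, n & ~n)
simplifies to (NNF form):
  ~n | ~o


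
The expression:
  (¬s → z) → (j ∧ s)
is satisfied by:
  {j: True, s: False, z: False}
  {s: False, z: False, j: False}
  {j: True, s: True, z: False}
  {z: True, j: True, s: True}


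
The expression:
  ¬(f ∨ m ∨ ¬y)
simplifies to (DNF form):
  y ∧ ¬f ∧ ¬m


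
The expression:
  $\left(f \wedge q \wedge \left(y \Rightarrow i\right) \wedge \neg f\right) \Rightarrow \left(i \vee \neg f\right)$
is always true.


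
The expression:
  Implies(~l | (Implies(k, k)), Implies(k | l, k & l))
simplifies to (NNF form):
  (k & l) | (~k & ~l)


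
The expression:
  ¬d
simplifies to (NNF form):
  ¬d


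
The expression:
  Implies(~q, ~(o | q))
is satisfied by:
  {q: True, o: False}
  {o: False, q: False}
  {o: True, q: True}


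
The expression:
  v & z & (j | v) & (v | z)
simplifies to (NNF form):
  v & z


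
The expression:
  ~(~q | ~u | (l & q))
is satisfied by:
  {u: True, q: True, l: False}


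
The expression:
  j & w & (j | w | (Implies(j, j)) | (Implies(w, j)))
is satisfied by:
  {j: True, w: True}


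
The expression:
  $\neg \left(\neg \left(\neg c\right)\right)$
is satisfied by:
  {c: False}


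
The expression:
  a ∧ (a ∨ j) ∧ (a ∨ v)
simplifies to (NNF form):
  a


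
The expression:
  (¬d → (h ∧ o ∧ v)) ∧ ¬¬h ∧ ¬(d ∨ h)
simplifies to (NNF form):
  False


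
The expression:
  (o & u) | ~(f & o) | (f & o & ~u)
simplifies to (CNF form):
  True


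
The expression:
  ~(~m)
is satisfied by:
  {m: True}


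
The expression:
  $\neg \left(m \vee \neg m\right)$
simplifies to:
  $\text{False}$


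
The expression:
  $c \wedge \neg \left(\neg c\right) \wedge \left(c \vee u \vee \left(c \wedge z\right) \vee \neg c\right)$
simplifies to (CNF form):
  $c$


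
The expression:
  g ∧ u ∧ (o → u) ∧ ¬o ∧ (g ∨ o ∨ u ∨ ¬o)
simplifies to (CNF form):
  g ∧ u ∧ ¬o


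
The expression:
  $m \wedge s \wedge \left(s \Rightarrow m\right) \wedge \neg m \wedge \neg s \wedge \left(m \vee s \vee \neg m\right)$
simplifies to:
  $\text{False}$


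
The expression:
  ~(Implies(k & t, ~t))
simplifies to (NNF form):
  k & t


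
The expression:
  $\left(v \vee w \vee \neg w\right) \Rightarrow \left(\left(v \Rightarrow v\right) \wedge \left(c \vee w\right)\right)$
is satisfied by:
  {c: True, w: True}
  {c: True, w: False}
  {w: True, c: False}


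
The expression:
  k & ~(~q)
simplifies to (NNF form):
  k & q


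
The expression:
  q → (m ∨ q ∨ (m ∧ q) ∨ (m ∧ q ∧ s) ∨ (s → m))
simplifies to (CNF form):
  True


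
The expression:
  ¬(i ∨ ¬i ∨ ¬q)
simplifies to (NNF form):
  False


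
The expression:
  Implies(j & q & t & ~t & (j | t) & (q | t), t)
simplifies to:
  True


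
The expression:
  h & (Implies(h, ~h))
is never true.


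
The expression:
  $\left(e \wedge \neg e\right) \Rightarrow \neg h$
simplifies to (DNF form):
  $\text{True}$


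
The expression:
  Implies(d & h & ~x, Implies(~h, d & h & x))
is always true.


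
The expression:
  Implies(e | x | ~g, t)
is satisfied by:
  {t: True, g: True, x: False, e: False}
  {t: True, g: False, x: False, e: False}
  {t: True, e: True, g: True, x: False}
  {t: True, e: True, g: False, x: False}
  {t: True, x: True, g: True, e: False}
  {t: True, x: True, g: False, e: False}
  {t: True, x: True, e: True, g: True}
  {t: True, x: True, e: True, g: False}
  {g: True, t: False, x: False, e: False}


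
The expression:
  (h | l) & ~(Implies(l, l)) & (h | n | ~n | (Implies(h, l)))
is never true.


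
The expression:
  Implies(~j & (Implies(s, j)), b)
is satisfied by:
  {b: True, s: True, j: True}
  {b: True, s: True, j: False}
  {b: True, j: True, s: False}
  {b: True, j: False, s: False}
  {s: True, j: True, b: False}
  {s: True, j: False, b: False}
  {j: True, s: False, b: False}


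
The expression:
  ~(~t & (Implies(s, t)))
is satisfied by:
  {t: True, s: True}
  {t: True, s: False}
  {s: True, t: False}


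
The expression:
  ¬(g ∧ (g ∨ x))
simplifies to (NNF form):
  ¬g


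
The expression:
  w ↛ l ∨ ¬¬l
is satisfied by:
  {l: True, w: True}
  {l: True, w: False}
  {w: True, l: False}


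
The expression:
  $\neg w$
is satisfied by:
  {w: False}


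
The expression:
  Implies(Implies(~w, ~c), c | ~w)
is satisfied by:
  {c: True, w: False}
  {w: False, c: False}
  {w: True, c: True}


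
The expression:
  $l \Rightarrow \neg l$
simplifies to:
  $\neg l$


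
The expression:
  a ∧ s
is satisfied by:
  {a: True, s: True}


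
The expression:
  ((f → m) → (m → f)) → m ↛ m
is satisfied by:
  {m: True, f: False}


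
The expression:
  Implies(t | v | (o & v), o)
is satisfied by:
  {o: True, v: False, t: False}
  {o: True, t: True, v: False}
  {o: True, v: True, t: False}
  {o: True, t: True, v: True}
  {t: False, v: False, o: False}


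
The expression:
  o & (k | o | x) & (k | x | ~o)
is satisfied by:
  {o: True, x: True, k: True}
  {o: True, x: True, k: False}
  {o: True, k: True, x: False}


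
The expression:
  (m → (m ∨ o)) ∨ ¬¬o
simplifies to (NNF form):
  True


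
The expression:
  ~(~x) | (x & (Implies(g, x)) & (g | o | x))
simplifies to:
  x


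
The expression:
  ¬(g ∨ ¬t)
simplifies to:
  t ∧ ¬g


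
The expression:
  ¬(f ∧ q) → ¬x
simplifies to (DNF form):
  (f ∧ q) ∨ ¬x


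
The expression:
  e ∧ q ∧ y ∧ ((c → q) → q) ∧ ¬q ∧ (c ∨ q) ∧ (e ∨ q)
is never true.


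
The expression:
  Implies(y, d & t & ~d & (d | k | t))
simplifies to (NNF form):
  ~y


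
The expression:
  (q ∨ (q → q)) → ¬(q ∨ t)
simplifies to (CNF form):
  ¬q ∧ ¬t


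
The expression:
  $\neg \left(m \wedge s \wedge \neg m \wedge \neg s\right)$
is always true.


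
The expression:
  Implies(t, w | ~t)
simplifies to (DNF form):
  w | ~t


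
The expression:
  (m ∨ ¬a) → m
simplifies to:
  a ∨ m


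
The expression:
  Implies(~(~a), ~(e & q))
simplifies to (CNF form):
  ~a | ~e | ~q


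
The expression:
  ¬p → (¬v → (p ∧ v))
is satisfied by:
  {v: True, p: True}
  {v: True, p: False}
  {p: True, v: False}


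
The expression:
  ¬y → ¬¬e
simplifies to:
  e ∨ y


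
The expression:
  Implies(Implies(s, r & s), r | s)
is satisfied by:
  {r: True, s: True}
  {r: True, s: False}
  {s: True, r: False}


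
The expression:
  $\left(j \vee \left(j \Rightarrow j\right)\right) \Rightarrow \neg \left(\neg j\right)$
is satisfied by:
  {j: True}


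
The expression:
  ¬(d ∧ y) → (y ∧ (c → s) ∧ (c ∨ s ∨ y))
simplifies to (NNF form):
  y ∧ (d ∨ s ∨ ¬c)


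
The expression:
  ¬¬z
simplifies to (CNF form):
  z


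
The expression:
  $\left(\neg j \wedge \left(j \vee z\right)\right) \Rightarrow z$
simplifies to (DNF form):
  $\text{True}$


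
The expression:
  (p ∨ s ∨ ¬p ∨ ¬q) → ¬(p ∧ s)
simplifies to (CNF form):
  ¬p ∨ ¬s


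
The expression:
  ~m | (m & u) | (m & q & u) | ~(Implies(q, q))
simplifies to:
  u | ~m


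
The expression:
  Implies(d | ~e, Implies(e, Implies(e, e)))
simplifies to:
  True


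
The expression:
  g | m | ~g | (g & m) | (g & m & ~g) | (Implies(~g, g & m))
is always true.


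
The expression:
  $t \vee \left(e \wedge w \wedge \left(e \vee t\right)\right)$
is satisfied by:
  {t: True, w: True, e: True}
  {t: True, w: True, e: False}
  {t: True, e: True, w: False}
  {t: True, e: False, w: False}
  {w: True, e: True, t: False}


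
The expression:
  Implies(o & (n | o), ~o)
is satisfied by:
  {o: False}


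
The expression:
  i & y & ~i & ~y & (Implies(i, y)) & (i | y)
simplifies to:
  False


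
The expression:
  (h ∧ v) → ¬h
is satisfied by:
  {h: False, v: False}
  {v: True, h: False}
  {h: True, v: False}


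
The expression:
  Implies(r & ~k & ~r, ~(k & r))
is always true.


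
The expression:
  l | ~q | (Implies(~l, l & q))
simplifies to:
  l | ~q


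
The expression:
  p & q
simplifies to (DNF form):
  p & q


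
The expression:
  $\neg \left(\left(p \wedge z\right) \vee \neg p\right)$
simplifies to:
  $p \wedge \neg z$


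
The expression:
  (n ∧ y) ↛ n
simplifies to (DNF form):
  False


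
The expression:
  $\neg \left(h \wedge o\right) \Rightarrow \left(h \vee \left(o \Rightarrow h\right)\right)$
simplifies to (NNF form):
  $h \vee \neg o$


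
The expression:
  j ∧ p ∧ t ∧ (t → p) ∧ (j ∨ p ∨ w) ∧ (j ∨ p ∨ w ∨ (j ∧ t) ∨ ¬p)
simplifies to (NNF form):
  j ∧ p ∧ t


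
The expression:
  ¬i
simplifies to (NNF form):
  ¬i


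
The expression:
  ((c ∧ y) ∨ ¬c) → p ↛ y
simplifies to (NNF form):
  ¬y ∧ (c ∨ p)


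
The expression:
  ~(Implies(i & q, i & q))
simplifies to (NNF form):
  False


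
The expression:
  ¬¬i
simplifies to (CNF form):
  i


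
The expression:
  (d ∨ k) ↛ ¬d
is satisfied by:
  {d: True}


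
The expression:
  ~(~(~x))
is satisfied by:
  {x: False}


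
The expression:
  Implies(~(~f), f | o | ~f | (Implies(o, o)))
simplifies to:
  True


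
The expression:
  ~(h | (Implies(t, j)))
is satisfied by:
  {t: True, h: False, j: False}


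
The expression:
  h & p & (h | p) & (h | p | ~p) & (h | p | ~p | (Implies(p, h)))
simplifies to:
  h & p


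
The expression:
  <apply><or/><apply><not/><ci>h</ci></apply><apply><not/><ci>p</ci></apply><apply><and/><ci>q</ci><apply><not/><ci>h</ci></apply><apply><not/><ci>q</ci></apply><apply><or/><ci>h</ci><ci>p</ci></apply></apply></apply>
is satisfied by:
  {p: False, h: False}
  {h: True, p: False}
  {p: True, h: False}


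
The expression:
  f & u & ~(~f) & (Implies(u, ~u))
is never true.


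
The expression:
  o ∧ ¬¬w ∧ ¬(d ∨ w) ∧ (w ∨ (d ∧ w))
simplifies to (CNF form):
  False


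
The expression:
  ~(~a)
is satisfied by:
  {a: True}


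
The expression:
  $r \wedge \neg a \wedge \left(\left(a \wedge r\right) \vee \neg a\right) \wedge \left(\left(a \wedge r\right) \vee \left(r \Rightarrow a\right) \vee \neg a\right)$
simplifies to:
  $r \wedge \neg a$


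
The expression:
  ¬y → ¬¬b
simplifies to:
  b ∨ y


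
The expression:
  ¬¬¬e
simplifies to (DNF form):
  ¬e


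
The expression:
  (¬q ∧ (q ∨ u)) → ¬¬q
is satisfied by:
  {q: True, u: False}
  {u: False, q: False}
  {u: True, q: True}


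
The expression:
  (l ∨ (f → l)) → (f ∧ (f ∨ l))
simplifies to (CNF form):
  f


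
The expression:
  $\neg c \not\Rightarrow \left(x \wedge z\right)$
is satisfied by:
  {z: False, c: False, x: False}
  {x: True, z: False, c: False}
  {z: True, x: False, c: False}


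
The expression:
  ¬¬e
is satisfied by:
  {e: True}


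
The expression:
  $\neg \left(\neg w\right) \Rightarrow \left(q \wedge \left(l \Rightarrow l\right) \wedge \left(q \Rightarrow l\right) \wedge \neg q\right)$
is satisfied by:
  {w: False}


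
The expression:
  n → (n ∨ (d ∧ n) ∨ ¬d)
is always true.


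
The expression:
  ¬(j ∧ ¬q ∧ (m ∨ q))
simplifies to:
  q ∨ ¬j ∨ ¬m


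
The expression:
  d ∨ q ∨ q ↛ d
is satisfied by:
  {d: True, q: True}
  {d: True, q: False}
  {q: True, d: False}


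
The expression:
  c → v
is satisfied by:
  {v: True, c: False}
  {c: False, v: False}
  {c: True, v: True}


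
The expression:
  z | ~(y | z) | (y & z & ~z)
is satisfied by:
  {z: True, y: False}
  {y: False, z: False}
  {y: True, z: True}


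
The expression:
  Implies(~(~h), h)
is always true.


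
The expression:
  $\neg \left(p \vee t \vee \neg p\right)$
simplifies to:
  $\text{False}$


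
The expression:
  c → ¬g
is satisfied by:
  {g: False, c: False}
  {c: True, g: False}
  {g: True, c: False}


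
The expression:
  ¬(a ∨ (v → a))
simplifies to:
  v ∧ ¬a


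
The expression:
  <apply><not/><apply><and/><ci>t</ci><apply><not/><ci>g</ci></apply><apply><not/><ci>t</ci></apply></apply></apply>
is always true.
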